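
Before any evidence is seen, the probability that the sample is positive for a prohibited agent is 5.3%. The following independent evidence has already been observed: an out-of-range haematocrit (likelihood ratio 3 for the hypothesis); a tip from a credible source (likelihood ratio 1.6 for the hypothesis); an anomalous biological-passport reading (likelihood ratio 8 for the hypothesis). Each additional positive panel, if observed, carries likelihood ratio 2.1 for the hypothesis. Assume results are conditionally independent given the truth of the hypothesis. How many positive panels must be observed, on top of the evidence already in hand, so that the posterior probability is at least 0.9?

2

Prior odds = 0.053/0.947 = 53/947.
Combined Bayes factor of the evidence already in hand = 3 × 1.6 × 8 = 38.4.
Odds after that evidence = (53/947) × 38.4 = 10176/4735.
Target odds = 0.9/0.1 = 9.
Need 2.1ⁿ ≥ 9 ÷ (10176/4735) = 14205/3392.
2.1¹ = 2.1 falls short of 14205/3392 but 2.1² = 4.41 reaches it, so n = 2.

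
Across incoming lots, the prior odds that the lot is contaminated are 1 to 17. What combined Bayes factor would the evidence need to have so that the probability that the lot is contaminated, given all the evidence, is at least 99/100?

1683

Prior odds = 1/17.
Target odds = 0.99/0.01 = 99.
Required Bayes factor = 99 ÷ (1/17) = 1683.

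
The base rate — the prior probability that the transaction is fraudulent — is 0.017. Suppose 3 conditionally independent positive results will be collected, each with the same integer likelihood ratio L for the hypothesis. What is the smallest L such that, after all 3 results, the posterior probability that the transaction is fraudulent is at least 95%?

Prior odds = 0.017/0.983 = 17/983.
Target odds = 0.95/0.05 = 19.
Need L³ ≥ 19 ÷ (17/983) = 18677/17.
10³ = 1000 < 18677/17 ≤ 1331 = 11³, so L = 11.

11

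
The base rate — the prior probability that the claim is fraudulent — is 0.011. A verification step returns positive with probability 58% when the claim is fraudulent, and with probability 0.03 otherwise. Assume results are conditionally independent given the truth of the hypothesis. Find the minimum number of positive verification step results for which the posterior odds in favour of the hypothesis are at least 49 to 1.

3

Prior odds = 0.011/0.989 = 11/989.
Likelihood ratio of a positive result = 0.58/0.03 = 58/3.
Target odds = 49.
Need (11/989) × (58/3)ⁿ ≥ 49, i.e. (58/3)ⁿ ≥ 48461/11.
(58/3)² = 3364/9 falls short of 48461/11 but (58/3)³ = 195112/27 reaches it, so n = 3.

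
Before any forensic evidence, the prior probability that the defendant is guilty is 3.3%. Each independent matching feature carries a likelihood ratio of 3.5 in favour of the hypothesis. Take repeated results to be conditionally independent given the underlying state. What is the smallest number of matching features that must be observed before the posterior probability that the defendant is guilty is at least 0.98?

6

Prior odds = 0.033/0.967 = 33/967.
Likelihood ratio per matching feature = 3.5.
Target posterior odds = 0.98/0.02 = 49.
Need (33/967) × 3.5ⁿ ≥ 49, i.e. 3.5ⁿ ≥ 47383/33.
3.5⁵ = 525.21875 falls short of 47383/33 but 3.5⁶ = 1838.265625 reaches it, so n = 6.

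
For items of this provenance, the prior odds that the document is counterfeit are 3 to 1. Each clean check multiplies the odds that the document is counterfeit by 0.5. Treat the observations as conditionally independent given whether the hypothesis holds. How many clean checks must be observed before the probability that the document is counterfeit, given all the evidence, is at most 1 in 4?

4

Prior odds = 3.
Likelihood ratio per clean check = 0.5.
Target odds: 0.25 ÷ 0.75 = 1/3.
Need 3 × 0.5ⁿ ≤ 1/3, i.e. 0.5ⁿ ≤ 1/9.
0.5³ = 0.125 is still above 1/9 but 0.5⁴ = 0.0625 is at or below it, so n = 4.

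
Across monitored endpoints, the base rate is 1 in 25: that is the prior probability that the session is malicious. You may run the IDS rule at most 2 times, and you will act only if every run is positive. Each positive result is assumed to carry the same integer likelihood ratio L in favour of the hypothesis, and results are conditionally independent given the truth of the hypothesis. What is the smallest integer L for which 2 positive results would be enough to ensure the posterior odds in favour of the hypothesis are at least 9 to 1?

15

Prior odds = 0.04/0.96 = 1/24.
Target odds = 9.
Need L² ≥ 9 ÷ (1/24) = 216.
14² = 196 < 216 ≤ 225 = 15², so L = 15.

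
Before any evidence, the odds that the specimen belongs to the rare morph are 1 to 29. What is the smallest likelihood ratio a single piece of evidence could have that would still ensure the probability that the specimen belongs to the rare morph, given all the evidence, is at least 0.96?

Prior odds = 1/29.
Target odds = 0.96/0.04 = 24.
Required Bayes factor = 24 ÷ (1/29) = 696.

696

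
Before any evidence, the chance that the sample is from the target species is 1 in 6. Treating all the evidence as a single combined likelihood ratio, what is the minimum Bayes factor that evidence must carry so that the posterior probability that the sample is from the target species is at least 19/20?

Prior odds = (1/6)/(5/6) = 0.2.
Target odds = 0.95/0.05 = 19.
Required Bayes factor = 19 ÷ 0.2 = 95.

95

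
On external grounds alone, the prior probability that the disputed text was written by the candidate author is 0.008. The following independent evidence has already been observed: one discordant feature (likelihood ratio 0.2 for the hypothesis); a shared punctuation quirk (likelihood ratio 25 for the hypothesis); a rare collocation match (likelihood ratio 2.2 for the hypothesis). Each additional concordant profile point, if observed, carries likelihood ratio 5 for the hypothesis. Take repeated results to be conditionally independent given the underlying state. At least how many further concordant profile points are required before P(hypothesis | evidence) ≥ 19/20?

Prior odds = 0.008/0.992 = 1/124.
Combined Bayes factor of the evidence already in hand = 0.2 × 25 × 2.2 = 11.
Odds after that evidence = (1/124) × 11 = 11/124.
Target odds = 0.95/0.05 = 19.
Need 5ⁿ ≥ 19 ÷ (11/124) = 2356/11.
5³ = 125 falls short of 2356/11 but 5⁴ = 625 reaches it, so n = 4.

4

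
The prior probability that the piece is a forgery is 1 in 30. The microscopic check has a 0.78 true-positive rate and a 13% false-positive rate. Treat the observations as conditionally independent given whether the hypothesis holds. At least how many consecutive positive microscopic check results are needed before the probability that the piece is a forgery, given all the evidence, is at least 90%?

Prior odds = (1/30)/(29/30) = 1/29.
Likelihood ratio of a positive result = 0.78/0.13 = 6.
Target odds: 0.9 ÷ 0.1 = 9.
Need (1/29) × 6ⁿ ≥ 9, i.e. 6ⁿ ≥ 261.
6³ = 216 falls short of 261 but 6⁴ = 1296 reaches it, so n = 4.

4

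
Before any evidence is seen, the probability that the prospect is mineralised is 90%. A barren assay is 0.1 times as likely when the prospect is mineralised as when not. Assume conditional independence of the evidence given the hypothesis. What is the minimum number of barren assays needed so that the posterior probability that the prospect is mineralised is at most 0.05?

Prior odds = 0.9/0.1 = 9.
Likelihood ratio per barren assay = 0.1.
Target posterior odds = 0.05/0.95 = 1/19.
Need 9 × 0.1ⁿ ≤ 1/19, i.e. 0.1ⁿ ≤ 1/171.
0.1² = 0.01 is still above 1/171 but 0.1³ = 0.001 is at or below it, so n = 3.

3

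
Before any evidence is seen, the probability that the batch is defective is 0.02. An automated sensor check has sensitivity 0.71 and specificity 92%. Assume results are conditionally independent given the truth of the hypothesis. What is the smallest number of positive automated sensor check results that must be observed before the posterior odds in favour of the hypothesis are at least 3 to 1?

3

Prior odds: 0.02 ÷ 0.98 = 1/49.
False-positive rate = 1 − 0.92 = 0.08; likelihood ratio of a positive = 0.71/0.08 = 8.875.
Target odds = 3.
Require 8.875ⁿ ≥ 3 ÷ (1/49) = 147.
8.875² = 78.765625 falls short of 147 but 8.875³ = 357911/512 reaches it, so n = 3.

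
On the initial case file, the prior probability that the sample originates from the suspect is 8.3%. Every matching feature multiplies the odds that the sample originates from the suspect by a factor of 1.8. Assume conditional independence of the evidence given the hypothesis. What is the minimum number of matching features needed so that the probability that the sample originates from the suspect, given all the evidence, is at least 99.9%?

16

Prior odds = 0.083/0.917 = 83/917.
Likelihood ratio per matching feature = 1.8.
Target posterior odds = 0.999/0.001 = 999.
Require 1.8ⁿ ≥ 999 ÷ (83/917) = 916083/83.
1.8¹⁵ ≈6746.64 falls short of 916083/83 but 1.8¹⁶ ≈12144 reaches it, so n = 16.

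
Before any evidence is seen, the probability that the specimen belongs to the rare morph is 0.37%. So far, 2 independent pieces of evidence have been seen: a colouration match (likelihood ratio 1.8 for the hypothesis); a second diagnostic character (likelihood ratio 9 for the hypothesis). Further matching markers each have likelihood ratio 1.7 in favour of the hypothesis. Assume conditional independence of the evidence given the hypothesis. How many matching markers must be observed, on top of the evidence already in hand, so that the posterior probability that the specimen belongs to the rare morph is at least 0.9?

10

Prior odds = 0.0037/0.9963 = 37/9963.
Combined Bayes factor of the evidence already in hand = 1.8 × 9 = 16.2.
Odds after that evidence = (37/9963) × 16.2 = 37/615.
Target odds = 0.9/0.1 = 9.
Need 1.7ⁿ ≥ 9 ÷ (37/615) = 5535/37.
1.7⁹ ≈118.588 falls short of 5535/37 but 1.7¹⁰ ≈201.599 reaches it, so n = 10.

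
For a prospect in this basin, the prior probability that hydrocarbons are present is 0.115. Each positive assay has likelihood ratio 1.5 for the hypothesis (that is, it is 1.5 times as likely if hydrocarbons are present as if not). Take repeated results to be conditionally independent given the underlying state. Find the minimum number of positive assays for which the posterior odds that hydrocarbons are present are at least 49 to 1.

Prior odds: 0.115 ÷ 0.885 = 23/177.
Likelihood ratio per positive assay = 1.5.
Target odds = 49.
Need (23/177) × 1.5ⁿ ≥ 49, i.e. 1.5ⁿ ≥ 8673/23.
1.5¹⁴ = 4782969/16384 falls short of 8673/23 but 1.5¹⁵ = 14348907/32768 reaches it, so n = 15.

15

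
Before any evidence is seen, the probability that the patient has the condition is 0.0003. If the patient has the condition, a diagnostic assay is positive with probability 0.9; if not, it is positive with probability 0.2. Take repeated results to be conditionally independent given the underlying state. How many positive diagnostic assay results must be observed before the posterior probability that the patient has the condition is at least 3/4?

7

Prior odds = 0.0003/0.9997 = 3/9997.
Likelihood ratio of a positive = 0.9/0.2 = 4.5.
Target odds: 0.75 ÷ 0.25 = 3.
Require 4.5ⁿ ≥ 3 ÷ (3/9997) = 9997.
4.5⁶ = 8303.765625 falls short of 9997 but 4.5⁷ = 4782969/128 reaches it, so n = 7.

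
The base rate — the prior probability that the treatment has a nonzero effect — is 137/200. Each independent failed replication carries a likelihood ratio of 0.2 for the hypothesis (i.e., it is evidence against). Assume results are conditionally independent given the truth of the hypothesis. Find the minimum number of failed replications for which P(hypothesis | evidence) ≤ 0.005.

Prior odds: 0.685 ÷ 0.315 = 137/63.
Likelihood ratio per failed replication = 0.2.
Target posterior odds = 0.005/0.995 = 1/199.
Require 0.2ⁿ ≤ 1/199 ÷ (137/63) = 63/27263.
0.2³ = 0.008 is still above 63/27263 but 0.2⁴ = 0.0016 is at or below it, so n = 4.

4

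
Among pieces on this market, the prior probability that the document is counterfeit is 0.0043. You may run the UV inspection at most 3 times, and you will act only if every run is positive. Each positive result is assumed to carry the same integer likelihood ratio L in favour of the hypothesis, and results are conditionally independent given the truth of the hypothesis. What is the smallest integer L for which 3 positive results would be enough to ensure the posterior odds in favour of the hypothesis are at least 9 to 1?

Prior odds = 0.0043/0.9957 = 43/9957.
Target odds = 9.
Need L³ ≥ 9 ÷ (43/9957) = 89613/43.
12³ = 1728 < 89613/43 ≤ 2197 = 13³, so L = 13.

13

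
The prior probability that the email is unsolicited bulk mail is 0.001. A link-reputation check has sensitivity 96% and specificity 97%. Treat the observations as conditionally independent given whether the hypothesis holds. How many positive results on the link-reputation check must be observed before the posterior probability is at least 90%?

3

Prior odds: 0.001 ÷ 0.999 = 1/999.
False-positive rate = 1 − 0.97 = 0.03; likelihood ratio of a positive = 0.96/0.03 = 32.
Target posterior odds = 0.9/0.1 = 9.
Need (1/999) × 32ⁿ ≥ 9, i.e. 32ⁿ ≥ 8991.
32² = 1024 falls short of 8991 but 32³ = 32768 reaches it, so n = 3.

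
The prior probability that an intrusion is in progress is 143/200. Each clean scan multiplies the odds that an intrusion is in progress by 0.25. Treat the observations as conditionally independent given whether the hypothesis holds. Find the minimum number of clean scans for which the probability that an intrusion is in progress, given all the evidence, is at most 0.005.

Prior odds = 0.715/0.285 = 143/57.
Likelihood ratio per clean scan = 0.25.
Target posterior odds = 0.005/0.995 = 1/199.
Require 0.25ⁿ ≤ 1/199 ÷ (143/57) = 57/28457.
0.25⁴ = 0.00390625 is still above 57/28457 but 0.25⁵ = 1/1024 is at or below it, so n = 5.

5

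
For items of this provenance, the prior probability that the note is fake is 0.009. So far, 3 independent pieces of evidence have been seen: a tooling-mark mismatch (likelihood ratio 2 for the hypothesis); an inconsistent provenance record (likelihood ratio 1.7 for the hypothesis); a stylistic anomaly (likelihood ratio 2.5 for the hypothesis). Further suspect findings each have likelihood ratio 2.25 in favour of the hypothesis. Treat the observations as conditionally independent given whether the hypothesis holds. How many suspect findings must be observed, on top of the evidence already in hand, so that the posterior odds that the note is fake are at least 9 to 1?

Prior odds = 0.009/0.991 = 9/991.
Combined Bayes factor of the evidence already in hand = 2 × 1.7 × 2.5 = 8.5.
Odds after that evidence = (9/991) × 8.5 = 153/1982.
Target odds = 9.
Need 2.25ⁿ ≥ 9 ÷ (153/1982) = 1982/17.
2.25⁵ = 59049/1024 falls short of 1982/17 but 2.25⁶ = 531441/4096 reaches it, so n = 6.

6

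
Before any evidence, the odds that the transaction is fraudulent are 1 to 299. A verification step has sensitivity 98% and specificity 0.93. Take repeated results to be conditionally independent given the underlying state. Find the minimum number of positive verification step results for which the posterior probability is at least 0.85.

3

Prior odds = 1/299.
False-positive rate = 1 − 0.93 = 0.07; likelihood ratio of a positive = 0.98/0.07 = 14.
Target posterior odds = 0.85/0.15 = 17/3.
Need (1/299) × 14ⁿ ≥ 17/3, i.e. 14ⁿ ≥ 5083/3.
14² = 196 falls short of 5083/3 but 14³ = 2744 reaches it, so n = 3.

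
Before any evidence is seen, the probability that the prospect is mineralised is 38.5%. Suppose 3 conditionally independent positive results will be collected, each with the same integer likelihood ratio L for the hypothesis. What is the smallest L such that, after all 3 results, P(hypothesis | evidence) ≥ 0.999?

12

Prior odds = 0.385/0.615 = 77/123.
Target odds = 0.999/0.001 = 999.
Need L³ ≥ 999 ÷ (77/123) = 122877/77.
11³ = 1331 < 122877/77 ≤ 1728 = 12³, so L = 12.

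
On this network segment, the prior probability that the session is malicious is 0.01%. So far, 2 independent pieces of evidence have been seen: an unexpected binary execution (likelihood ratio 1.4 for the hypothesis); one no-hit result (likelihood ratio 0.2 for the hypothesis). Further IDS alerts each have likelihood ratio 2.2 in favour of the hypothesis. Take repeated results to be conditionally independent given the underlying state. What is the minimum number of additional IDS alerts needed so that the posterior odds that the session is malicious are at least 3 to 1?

Prior odds = 0.0001/0.9999 = 1/9999.
Combined Bayes factor of the evidence already in hand = 1.4 × 0.2 = 0.28.
Odds after that evidence = (1/9999) × 0.28 = 7/249975.
Target odds = 3.
Need 2.2ⁿ ≥ 3 ÷ (7/249975) = 749925/7.
2.2¹⁴ ≈62218.2 falls short of 749925/7 but 2.2¹⁵ ≈136880 reaches it, so n = 15.

15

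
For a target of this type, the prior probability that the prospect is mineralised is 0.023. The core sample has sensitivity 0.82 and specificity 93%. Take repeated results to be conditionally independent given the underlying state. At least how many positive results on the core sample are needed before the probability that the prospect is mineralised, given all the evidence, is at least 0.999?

5

Prior odds: 0.023 ÷ 0.977 = 23/977.
False-positive rate = 1 − 0.93 = 0.07; likelihood ratio of a positive = 0.82/0.07 = 82/7.
Target odds: 0.999 ÷ 0.001 = 999.
Need (23/977) × (82/7)ⁿ ≥ 999, i.e. (82/7)ⁿ ≥ 976023/23.
(82/7)⁴ = 45212176/2401 falls short of 976023/23 but (82/7)⁵ ≈220587 reaches it, so n = 5.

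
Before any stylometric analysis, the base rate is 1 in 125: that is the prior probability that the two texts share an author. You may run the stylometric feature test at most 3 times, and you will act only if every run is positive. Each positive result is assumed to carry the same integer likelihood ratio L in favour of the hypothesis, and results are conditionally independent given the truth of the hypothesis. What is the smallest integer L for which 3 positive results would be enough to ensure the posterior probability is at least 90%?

11

Prior odds = 0.008/0.992 = 1/124.
Target odds = 0.9/0.1 = 9.
Need L³ ≥ 9 ÷ (1/124) = 1116.
10³ = 1000 < 1116 ≤ 1331 = 11³, so L = 11.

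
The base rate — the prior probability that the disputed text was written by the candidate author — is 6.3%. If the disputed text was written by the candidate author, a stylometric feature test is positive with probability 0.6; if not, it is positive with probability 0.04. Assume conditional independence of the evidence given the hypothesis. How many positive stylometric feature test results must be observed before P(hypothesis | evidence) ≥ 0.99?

Prior odds = 0.063/0.937 = 63/937.
Likelihood ratio of a positive = 0.6/0.04 = 15.
Target posterior odds = 0.99/0.01 = 99.
Need (63/937) × 15ⁿ ≥ 99, i.e. 15ⁿ ≥ 10307/7.
15² = 225 falls short of 10307/7 but 15³ = 3375 reaches it, so n = 3.

3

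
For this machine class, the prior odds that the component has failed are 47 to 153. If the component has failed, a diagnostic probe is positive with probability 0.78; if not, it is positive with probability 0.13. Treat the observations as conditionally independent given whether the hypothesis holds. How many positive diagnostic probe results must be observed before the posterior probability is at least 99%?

Prior odds = 47/153.
Likelihood ratio of a positive = 0.78/0.13 = 6.
Target posterior odds = 0.99/0.01 = 99.
Need (47/153) × 6ⁿ ≥ 99, i.e. 6ⁿ ≥ 15147/47.
6³ = 216 falls short of 15147/47 but 6⁴ = 1296 reaches it, so n = 4.

4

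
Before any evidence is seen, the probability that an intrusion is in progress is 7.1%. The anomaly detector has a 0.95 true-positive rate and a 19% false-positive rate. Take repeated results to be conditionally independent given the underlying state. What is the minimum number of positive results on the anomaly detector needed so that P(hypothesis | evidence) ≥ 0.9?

Prior odds: 0.071 ÷ 0.929 = 71/929.
Likelihood ratio of a positive result = 0.95/0.19 = 5.
Target odds: 0.9 ÷ 0.1 = 9.
Require 5ⁿ ≥ 9 ÷ (71/929) = 8361/71.
5² = 25 falls short of 8361/71 but 5³ = 125 reaches it, so n = 3.

3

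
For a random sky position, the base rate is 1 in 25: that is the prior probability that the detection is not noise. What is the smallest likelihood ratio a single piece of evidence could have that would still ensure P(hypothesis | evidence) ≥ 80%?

Prior odds = 0.04/0.96 = 1/24.
Target odds = 0.8/0.2 = 4.
Required Bayes factor = 4 ÷ (1/24) = 96.

96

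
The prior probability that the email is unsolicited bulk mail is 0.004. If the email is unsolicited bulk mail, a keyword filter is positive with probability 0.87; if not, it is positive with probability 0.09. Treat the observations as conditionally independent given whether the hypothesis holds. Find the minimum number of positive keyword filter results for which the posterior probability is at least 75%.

Prior odds: 0.004 ÷ 0.996 = 1/249.
Likelihood ratio of a positive = 0.87/0.09 = 29/3.
Target odds: 0.75 ÷ 0.25 = 3.
Require (29/3)ⁿ ≥ 3 ÷ (1/249) = 747.
(29/3)² = 841/9 falls short of 747 but (29/3)³ = 24389/27 reaches it, so n = 3.

3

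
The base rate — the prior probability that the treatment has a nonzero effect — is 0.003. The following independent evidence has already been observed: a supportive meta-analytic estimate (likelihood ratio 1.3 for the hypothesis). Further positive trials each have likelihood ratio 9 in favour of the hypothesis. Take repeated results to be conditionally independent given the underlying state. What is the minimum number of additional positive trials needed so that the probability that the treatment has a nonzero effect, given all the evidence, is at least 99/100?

Prior odds = 0.003/0.997 = 3/997.
Bayes factor of the evidence already in hand = 1.3.
Odds after that evidence = (3/997) × 1.3 = 39/9970.
Target odds = 0.99/0.01 = 99.
Need 9ⁿ ≥ 99 ÷ (39/9970) = 329010/13.
9⁴ = 6561 falls short of 329010/13 but 9⁵ = 59049 reaches it, so n = 5.

5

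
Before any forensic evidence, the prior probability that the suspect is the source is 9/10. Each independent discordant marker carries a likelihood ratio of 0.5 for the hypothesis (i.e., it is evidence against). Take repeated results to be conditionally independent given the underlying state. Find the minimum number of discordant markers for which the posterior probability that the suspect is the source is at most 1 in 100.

10

Prior odds: 0.9 ÷ 0.1 = 9.
Likelihood ratio per discordant marker = 0.5.
Target odds: 0.01 ÷ 0.99 = 1/99.
Require 0.5ⁿ ≤ 1/99 ÷ 9 = 1/891.
0.5⁹ = 0.001953125 is still above 1/891 but 0.5¹⁰ = 1/1024 is at or below it, so n = 10.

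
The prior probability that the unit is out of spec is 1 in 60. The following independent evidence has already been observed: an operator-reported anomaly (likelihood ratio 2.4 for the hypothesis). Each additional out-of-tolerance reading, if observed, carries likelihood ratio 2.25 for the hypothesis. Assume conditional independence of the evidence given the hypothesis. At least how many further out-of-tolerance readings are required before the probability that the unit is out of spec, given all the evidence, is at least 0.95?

Prior odds = (1/60)/(59/60) = 1/59.
Bayes factor of the evidence already in hand = 2.4.
Odds after that evidence = (1/59) × 2.4 = 12/295.
Target odds = 0.95/0.05 = 19.
Need 2.25ⁿ ≥ 19 ÷ (12/295) = 5605/12.
2.25⁷ = 4782969/16384 falls short of 5605/12 but 2.25⁸ = 43046721/65536 reaches it, so n = 8.

8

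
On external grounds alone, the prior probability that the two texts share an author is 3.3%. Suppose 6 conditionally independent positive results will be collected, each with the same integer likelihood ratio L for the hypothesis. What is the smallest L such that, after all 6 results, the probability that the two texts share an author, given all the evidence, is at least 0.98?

Prior odds = 0.033/0.967 = 33/967.
Target odds = 0.98/0.02 = 49.
Need L⁶ ≥ 49 ÷ (33/967) = 47383/33.
3⁶ = 729 < 47383/33 ≤ 4096 = 4⁶, so L = 4.

4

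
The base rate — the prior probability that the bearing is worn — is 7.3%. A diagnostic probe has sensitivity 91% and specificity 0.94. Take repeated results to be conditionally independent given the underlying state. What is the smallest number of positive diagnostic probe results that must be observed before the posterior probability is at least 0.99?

3

Prior odds: 0.073 ÷ 0.927 = 73/927.
False-positive rate = 1 − 0.94 = 0.06; likelihood ratio of a positive = 0.91/0.06 = 91/6.
Target odds: 0.99 ÷ 0.01 = 99.
Need (73/927) × (91/6)ⁿ ≥ 99, i.e. (91/6)ⁿ ≥ 91773/73.
(91/6)² = 8281/36 falls short of 91773/73 but (91/6)³ = 753571/216 reaches it, so n = 3.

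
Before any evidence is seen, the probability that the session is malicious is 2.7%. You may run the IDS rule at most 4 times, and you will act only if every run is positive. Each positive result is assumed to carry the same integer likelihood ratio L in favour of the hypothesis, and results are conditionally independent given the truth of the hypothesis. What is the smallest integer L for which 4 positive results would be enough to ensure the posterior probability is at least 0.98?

7

Prior odds = 0.027/0.973 = 27/973.
Target odds = 0.98/0.02 = 49.
Need L⁴ ≥ 49 ÷ (27/973) = 47677/27.
6⁴ = 1296 < 47677/27 ≤ 2401 = 7⁴, so L = 7.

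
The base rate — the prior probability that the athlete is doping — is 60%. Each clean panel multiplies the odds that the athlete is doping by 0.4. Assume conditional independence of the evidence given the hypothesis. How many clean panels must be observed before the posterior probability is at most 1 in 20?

Prior odds: 0.6 ÷ 0.4 = 1.5.
Likelihood ratio per clean panel = 0.4.
Target odds: 0.05 ÷ 0.95 = 1/19.
Need 1.5 × 0.4ⁿ ≤ 1/19, i.e. 0.4ⁿ ≤ 2/57.
0.4³ = 0.064 is still above 2/57 but 0.4⁴ = 0.0256 is at or below it, so n = 4.

4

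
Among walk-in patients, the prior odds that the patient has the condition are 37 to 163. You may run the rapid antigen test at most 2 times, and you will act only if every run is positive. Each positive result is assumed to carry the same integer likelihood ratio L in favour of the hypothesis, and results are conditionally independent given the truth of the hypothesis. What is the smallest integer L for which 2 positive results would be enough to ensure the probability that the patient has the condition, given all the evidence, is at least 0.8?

Prior odds = 37/163.
Target odds = 0.8/0.2 = 4.
Need L² ≥ 4 ÷ (37/163) = 652/37.
4² = 16 < 652/37 ≤ 25 = 5², so L = 5.

5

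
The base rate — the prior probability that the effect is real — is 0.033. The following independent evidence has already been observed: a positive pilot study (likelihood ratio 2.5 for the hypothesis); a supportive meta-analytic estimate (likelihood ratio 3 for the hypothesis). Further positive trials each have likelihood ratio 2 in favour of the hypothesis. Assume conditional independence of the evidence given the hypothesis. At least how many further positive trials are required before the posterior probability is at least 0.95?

Prior odds = 0.033/0.967 = 33/967.
Combined Bayes factor of the evidence already in hand = 2.5 × 3 = 7.5.
Odds after that evidence = (33/967) × 7.5 = 495/1934.
Target odds = 0.95/0.05 = 19.
Need 2ⁿ ≥ 19 ÷ (495/1934) = 36746/495.
2⁶ = 64 falls short of 36746/495 but 2⁷ = 128 reaches it, so n = 7.

7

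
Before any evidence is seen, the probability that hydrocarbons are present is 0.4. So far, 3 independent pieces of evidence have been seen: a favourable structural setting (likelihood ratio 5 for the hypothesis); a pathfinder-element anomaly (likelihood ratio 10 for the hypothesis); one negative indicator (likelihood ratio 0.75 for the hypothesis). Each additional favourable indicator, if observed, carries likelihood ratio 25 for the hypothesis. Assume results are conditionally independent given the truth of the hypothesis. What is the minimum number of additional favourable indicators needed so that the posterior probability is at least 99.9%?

Prior odds = 0.4/0.6 = 2/3.
Combined Bayes factor of the evidence already in hand = 5 × 10 × 0.75 = 37.5.
Odds after that evidence = (2/3) × 37.5 = 25.
Target odds = 0.999/0.001 = 999.
Need 25ⁿ ≥ 999 ÷ 25 = 39.96.
25¹ = 25 falls short of 39.96 but 25² = 625 reaches it, so n = 2.

2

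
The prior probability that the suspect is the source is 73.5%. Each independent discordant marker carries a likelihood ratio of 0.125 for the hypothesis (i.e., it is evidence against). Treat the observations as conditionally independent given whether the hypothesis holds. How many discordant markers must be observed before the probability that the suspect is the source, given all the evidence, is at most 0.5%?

Prior odds = 0.735/0.265 = 147/53.
Likelihood ratio per discordant marker = 0.125.
Target odds: 0.005 ÷ 0.995 = 1/199.
Require 0.125ⁿ ≤ 1/199 ÷ (147/53) = 53/29253.
0.125³ = 0.001953125 is still above 53/29253 but 0.125⁴ = 1/4096 is at or below it, so n = 4.

4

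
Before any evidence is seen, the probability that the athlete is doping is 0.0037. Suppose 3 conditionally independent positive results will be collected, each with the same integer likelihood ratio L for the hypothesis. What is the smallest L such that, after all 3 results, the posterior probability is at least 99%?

30

Prior odds = 0.0037/0.9963 = 37/9963.
Target odds = 0.99/0.01 = 99.
Need L³ ≥ 99 ÷ (37/9963) = 986337/37.
29³ = 24389 < 986337/37 ≤ 27000 = 30³, so L = 30.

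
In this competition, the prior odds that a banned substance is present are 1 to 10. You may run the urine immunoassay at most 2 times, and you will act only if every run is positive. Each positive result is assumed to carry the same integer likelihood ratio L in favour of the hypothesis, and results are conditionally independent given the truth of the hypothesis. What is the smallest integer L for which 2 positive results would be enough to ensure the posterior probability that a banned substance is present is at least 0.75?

6

Prior odds = 0.1.
Target odds = 0.75/0.25 = 3.
Need L² ≥ 3 ÷ 0.1 = 30.
5² = 25 < 30 ≤ 36 = 6², so L = 6.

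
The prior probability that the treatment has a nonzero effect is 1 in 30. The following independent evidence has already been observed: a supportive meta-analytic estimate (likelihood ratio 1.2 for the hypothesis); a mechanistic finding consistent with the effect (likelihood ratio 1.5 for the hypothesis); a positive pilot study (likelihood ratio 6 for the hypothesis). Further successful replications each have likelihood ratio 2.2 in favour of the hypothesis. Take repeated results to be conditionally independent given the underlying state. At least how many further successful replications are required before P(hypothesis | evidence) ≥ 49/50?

7

Prior odds = (1/30)/(29/30) = 1/29.
Combined Bayes factor of the evidence already in hand = 1.2 × 1.5 × 6 = 10.8.
Odds after that evidence = (1/29) × 10.8 = 54/145.
Target odds = 0.98/0.02 = 49.
Need 2.2ⁿ ≥ 49 ÷ (54/145) = 7105/54.
2.2⁶ = 1771561/15625 falls short of 7105/54 but 2.2⁷ = 19487171/78125 reaches it, so n = 7.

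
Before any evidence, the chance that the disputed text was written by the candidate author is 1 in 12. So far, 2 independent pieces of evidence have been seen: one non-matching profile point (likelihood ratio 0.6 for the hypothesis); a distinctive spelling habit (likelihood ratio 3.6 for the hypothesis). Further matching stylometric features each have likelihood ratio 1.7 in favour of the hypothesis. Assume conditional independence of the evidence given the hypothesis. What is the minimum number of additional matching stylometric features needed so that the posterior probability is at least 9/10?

8

Prior odds = (1/12)/(11/12) = 1/11.
Combined Bayes factor of the evidence already in hand = 0.6 × 3.6 = 2.16.
Odds after that evidence = (1/11) × 2.16 = 54/275.
Target odds = 0.9/0.1 = 9.
Need 1.7ⁿ ≥ 9 ÷ (54/275) = 275/6.
1.7⁷ = 410338673/10000000 falls short of 275/6 but 1.7⁸ ≈69.7576 reaches it, so n = 8.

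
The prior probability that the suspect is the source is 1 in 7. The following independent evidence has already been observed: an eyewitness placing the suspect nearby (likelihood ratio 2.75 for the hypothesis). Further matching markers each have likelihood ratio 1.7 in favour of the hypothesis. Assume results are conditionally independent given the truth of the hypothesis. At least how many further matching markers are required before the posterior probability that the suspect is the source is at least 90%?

6

Prior odds = (1/7)/(6/7) = 1/6.
Bayes factor of the evidence already in hand = 2.75.
Odds after that evidence = (1/6) × 2.75 = 11/24.
Target odds = 0.9/0.1 = 9.
Need 1.7ⁿ ≥ 9 ÷ (11/24) = 216/11.
1.7⁵ = 1419857/100000 falls short of 216/11 but 1.7⁶ = 24137569/1000000 reaches it, so n = 6.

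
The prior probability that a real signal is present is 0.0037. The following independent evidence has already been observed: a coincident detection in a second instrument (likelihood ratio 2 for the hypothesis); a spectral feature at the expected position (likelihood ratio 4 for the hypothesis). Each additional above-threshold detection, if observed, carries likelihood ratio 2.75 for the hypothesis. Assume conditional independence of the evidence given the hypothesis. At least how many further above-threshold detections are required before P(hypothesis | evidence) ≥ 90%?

6

Prior odds = 0.0037/0.9963 = 37/9963.
Combined Bayes factor of the evidence already in hand = 2 × 4 = 8.
Odds after that evidence = (37/9963) × 8 = 296/9963.
Target odds = 0.9/0.1 = 9.
Need 2.75ⁿ ≥ 9 ÷ (296/9963) = 89667/296.
2.75⁵ = 161051/1024 falls short of 89667/296 but 2.75⁶ = 1771561/4096 reaches it, so n = 6.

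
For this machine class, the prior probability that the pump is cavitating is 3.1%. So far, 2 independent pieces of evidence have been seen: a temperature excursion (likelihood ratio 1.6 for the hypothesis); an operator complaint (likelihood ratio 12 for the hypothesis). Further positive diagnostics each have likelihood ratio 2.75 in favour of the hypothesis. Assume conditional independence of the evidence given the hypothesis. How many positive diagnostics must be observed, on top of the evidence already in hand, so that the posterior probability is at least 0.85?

Prior odds = 0.031/0.969 = 31/969.
Combined Bayes factor of the evidence already in hand = 1.6 × 12 = 19.2.
Odds after that evidence = (31/969) × 19.2 = 992/1615.
Target odds = 0.85/0.15 = 17/3.
Need 2.75ⁿ ≥ 17/3 ÷ (992/1615) = 27455/2976.
2.75² = 7.5625 falls short of 27455/2976 but 2.75³ = 20.796875 reaches it, so n = 3.

3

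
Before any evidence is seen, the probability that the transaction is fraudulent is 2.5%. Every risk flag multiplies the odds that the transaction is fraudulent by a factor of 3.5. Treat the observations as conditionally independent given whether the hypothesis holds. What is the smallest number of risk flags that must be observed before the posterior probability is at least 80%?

Prior odds: 0.025 ÷ 0.975 = 1/39.
Likelihood ratio per risk flag = 3.5.
Target odds: 0.8 ÷ 0.2 = 4.
Need (1/39) × 3.5ⁿ ≥ 4, i.e. 3.5ⁿ ≥ 156.
3.5⁴ = 150.0625 falls short of 156 but 3.5⁵ = 525.21875 reaches it, so n = 5.

5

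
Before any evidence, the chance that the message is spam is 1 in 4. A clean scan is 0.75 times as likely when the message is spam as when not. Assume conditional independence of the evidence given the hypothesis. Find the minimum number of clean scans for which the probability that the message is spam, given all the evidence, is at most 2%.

Prior odds: 0.25 ÷ 0.75 = 1/3.
Likelihood ratio per clean scan = 0.75.
Target odds: 0.02 ÷ 0.98 = 1/49.
Need (1/3) × 0.75ⁿ ≤ 1/49, i.e. 0.75ⁿ ≤ 3/49.
0.75⁹ = 19683/262144 is still above 3/49 but 0.75¹⁰ = 59049/1048576 is at or below it, so n = 10.

10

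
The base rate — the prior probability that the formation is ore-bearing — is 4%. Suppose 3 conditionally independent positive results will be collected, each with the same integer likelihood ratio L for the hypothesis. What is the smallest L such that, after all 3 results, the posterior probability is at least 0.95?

8

Prior odds = 0.04/0.96 = 1/24.
Target odds = 0.95/0.05 = 19.
Need L³ ≥ 19 ÷ (1/24) = 456.
7³ = 343 < 456 ≤ 512 = 8³, so L = 8.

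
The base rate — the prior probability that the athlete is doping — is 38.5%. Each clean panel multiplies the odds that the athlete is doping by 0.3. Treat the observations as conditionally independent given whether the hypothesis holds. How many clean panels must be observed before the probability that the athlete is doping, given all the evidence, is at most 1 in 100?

Prior odds = 0.385/0.615 = 77/123.
Likelihood ratio per clean panel = 0.3.
Target posterior odds = 0.01/0.99 = 1/99.
Require 0.3ⁿ ≤ 1/99 ÷ (77/123) = 41/2541.
0.3³ = 0.027 is still above 41/2541 but 0.3⁴ = 0.0081 is at or below it, so n = 4.

4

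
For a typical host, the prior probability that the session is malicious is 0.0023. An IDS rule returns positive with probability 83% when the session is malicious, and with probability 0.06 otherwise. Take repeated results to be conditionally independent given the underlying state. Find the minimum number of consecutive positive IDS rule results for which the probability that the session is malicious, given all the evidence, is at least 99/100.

5

Prior odds = 0.0023/0.9977 = 23/9977.
Likelihood ratio of a positive result = 0.83/0.06 = 83/6.
Target posterior odds = 0.99/0.01 = 99.
Need (23/9977) × (83/6)ⁿ ≥ 99, i.e. (83/6)ⁿ ≥ 987723/23.
(83/6)⁴ = 47458321/1296 falls short of 987723/23 but (83/6)⁵ ≈506564 reaches it, so n = 5.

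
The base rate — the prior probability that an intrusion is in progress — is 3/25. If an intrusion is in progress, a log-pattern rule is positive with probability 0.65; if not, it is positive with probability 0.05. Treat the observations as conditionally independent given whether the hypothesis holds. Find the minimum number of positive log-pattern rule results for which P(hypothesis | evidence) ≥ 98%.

Prior odds: 0.12 ÷ 0.88 = 3/22.
Likelihood ratio of a positive = 0.65/0.05 = 13.
Target odds: 0.98 ÷ 0.02 = 49.
Require 13ⁿ ≥ 49 ÷ (3/22) = 1078/3.
13² = 169 falls short of 1078/3 but 13³ = 2197 reaches it, so n = 3.

3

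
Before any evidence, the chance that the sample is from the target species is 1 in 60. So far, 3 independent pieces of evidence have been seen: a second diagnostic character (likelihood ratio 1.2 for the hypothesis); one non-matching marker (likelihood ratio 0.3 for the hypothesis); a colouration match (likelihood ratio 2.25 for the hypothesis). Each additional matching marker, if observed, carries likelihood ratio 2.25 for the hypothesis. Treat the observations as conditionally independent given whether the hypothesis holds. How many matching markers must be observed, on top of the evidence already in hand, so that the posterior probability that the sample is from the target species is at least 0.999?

Prior odds = (1/60)/(59/60) = 1/59.
Combined Bayes factor of the evidence already in hand = 1.2 × 0.3 × 2.25 = 0.81.
Odds after that evidence = (1/59) × 0.81 = 81/5900.
Target odds = 0.999/0.001 = 999.
Need 2.25ⁿ ≥ 999 ÷ (81/5900) = 218300/3.
2.25¹³ ≈37876.8 falls short of 218300/3 but 2.25¹⁴ ≈85222.7 reaches it, so n = 14.

14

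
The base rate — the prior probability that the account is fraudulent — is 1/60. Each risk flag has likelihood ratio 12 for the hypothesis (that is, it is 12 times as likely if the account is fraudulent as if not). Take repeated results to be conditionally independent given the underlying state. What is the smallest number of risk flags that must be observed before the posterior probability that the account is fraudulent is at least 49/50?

4

Prior odds: (1/60) ÷ (59/60) = 1/59.
Likelihood ratio per risk flag = 12.
Target odds: 0.98 ÷ 0.02 = 49.
Need (1/59) × 12ⁿ ≥ 49, i.e. 12ⁿ ≥ 2891.
12³ = 1728 falls short of 2891 but 12⁴ = 20736 reaches it, so n = 4.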